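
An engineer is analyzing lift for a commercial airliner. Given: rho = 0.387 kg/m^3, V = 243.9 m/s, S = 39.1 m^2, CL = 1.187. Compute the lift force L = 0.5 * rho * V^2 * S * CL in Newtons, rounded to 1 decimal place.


Step 1: Calculate dynamic pressure q = 0.5 * 0.387 * 243.9^2 = 0.5 * 0.387 * 59487.21 = 11510.7751 Pa
Step 2: Multiply by wing area and lift coefficient: L = 11510.7751 * 39.1 * 1.187
Step 3: L = 450071.3078 * 1.187 = 534234.6 N

534234.6


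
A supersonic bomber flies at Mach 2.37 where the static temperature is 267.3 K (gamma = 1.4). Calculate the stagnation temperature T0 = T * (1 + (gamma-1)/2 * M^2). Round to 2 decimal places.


Step 1: (gamma-1)/2 = 0.2
Step 2: M^2 = 5.6169
Step 3: 1 + 0.2 * 5.6169 = 2.12338
Step 4: T0 = 267.3 * 2.12338 = 567.58 K

567.58


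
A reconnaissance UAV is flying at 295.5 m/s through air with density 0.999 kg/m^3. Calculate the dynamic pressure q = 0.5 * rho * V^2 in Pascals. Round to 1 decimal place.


Step 1: V^2 = 295.5^2 = 87320.25
Step 2: q = 0.5 * 0.999 * 87320.25
Step 3: q = 43616.5 Pa

43616.5


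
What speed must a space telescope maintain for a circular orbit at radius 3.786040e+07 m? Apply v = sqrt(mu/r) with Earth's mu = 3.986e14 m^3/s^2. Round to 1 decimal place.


Step 1: mu / r = 3.986e14 / 3.786040e+07 = 10528150.7855
Step 2: v = sqrt(10528150.7855) = 3244.7 m/s

3244.7


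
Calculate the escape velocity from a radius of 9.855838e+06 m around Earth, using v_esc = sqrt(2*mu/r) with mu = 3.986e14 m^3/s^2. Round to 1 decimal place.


Step 1: 2*mu/r = 2 * 3.986e14 / 9.855838e+06 = 80886069.7589
Step 2: v_esc = sqrt(80886069.7589) = 8993.7 m/s

8993.7


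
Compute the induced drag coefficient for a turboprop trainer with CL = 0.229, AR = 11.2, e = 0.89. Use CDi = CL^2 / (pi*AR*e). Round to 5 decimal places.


Step 1: CL^2 = 0.229^2 = 0.052441
Step 2: pi * AR * e = 3.14159 * 11.2 * 0.89 = 31.315396
Step 3: CDi = 0.052441 / 31.315396 = 0.00167

0.00167


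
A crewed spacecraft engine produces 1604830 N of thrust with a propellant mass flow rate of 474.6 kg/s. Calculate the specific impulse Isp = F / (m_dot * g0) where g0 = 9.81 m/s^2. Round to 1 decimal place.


Step 1: m_dot * g0 = 474.6 * 9.81 = 4655.83
Step 2: Isp = 1604830 / 4655.83 = 344.7 s

344.7


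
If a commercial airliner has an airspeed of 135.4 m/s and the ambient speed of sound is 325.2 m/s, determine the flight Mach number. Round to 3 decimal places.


Step 1: M = V / a = 135.4 / 325.2
Step 2: M = 0.416

0.416


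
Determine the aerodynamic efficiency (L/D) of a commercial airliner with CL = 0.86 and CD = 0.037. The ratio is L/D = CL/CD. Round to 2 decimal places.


Step 1: L/D = CL / CD = 0.86 / 0.037
Step 2: L/D = 23.24

23.24


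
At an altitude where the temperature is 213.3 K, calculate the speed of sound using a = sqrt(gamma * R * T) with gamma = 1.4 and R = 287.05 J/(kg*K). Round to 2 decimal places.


Step 1: gamma * R * T = 1.4 * 287.05 * 213.3 = 85718.871
Step 2: a = sqrt(85718.871) = 292.78 m/s

292.78


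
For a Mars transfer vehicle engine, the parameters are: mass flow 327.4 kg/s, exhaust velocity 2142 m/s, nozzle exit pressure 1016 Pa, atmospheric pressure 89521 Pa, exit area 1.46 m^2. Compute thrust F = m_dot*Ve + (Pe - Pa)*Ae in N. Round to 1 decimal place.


Step 1: Momentum thrust = m_dot * Ve = 327.4 * 2142 = 701290.8 N
Step 2: Pressure thrust = (Pe - Pa) * Ae = (1016 - 89521) * 1.46 = -129217.30 N
Step 3: Total thrust F = 701290.8 + -129217.30 = 572073.5 N

572073.5


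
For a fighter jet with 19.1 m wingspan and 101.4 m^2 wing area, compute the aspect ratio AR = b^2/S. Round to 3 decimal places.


Step 1: b^2 = 19.1^2 = 364.81
Step 2: AR = 364.81 / 101.4 = 3.598

3.598


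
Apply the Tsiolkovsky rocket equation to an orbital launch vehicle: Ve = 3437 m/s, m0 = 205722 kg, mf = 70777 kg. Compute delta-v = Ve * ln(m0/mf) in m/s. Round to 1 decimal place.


Step 1: Mass ratio m0/mf = 205722 / 70777 = 2.906622
Step 2: ln(2.906622) = 1.066992
Step 3: delta-v = 3437 * 1.066992 = 3667.3 m/s

3667.3


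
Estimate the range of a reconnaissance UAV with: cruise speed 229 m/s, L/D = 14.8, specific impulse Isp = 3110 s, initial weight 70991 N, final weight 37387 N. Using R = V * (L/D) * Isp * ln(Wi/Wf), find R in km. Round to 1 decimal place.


Step 1: Coefficient = V * (L/D) * Isp = 229 * 14.8 * 3110 = 10540412.0 m
Step 2: Wi/Wf = 70991 / 37387 = 1.898815
Step 3: ln(1.898815) = 0.64123
Step 4: R = 10540412.0 * 0.64123 = 6758829.0 m = 6758.8 km

6758.8


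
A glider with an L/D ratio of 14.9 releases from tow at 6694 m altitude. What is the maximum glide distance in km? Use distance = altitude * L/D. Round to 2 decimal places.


Step 1: Glide distance = altitude * L/D = 6694 * 14.9 = 99740.6 m
Step 2: Convert to km: 99740.6 / 1000 = 99.74 km

99.74


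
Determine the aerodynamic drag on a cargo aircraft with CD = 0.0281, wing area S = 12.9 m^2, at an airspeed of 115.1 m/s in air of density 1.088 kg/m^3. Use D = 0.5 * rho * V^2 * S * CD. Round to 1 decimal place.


Step 1: Dynamic pressure q = 0.5 * 1.088 * 115.1^2 = 7206.9174 Pa
Step 2: Drag D = q * S * CD = 7206.9174 * 12.9 * 0.0281
Step 3: D = 2612.4 N

2612.4


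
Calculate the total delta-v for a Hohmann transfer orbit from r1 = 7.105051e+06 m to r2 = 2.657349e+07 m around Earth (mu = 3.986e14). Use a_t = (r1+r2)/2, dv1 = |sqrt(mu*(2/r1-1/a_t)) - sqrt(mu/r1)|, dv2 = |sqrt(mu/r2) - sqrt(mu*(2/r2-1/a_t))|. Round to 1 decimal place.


Step 1: Transfer semi-major axis a_t = (7.105051e+06 + 2.657349e+07) / 2 = 1.683927e+07 m
Step 2: v1 (circular at r1) = sqrt(mu/r1) = 7490.06 m/s
Step 3: v_t1 = sqrt(mu*(2/r1 - 1/a_t)) = 9409.09 m/s
Step 4: dv1 = |9409.09 - 7490.06| = 1919.04 m/s
Step 5: v2 (circular at r2) = 3872.97 m/s, v_t2 = 2515.74 m/s
Step 6: dv2 = |3872.97 - 2515.74| = 1357.23 m/s
Step 7: Total delta-v = 1919.04 + 1357.23 = 3276.3 m/s

3276.3


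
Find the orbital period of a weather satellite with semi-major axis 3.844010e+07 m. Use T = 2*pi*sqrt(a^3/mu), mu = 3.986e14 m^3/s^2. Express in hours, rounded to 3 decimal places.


Step 1: a^3 / mu = 5.680068e+22 / 3.986e14 = 1.425004e+08
Step 2: sqrt(1.425004e+08) = 11937.3552 s
Step 3: T = 2*pi * 11937.3552 = 75004.61 s
Step 4: T in hours = 75004.61 / 3600 = 20.835 hours

20.835


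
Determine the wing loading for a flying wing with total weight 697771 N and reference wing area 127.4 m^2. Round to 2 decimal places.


Step 1: Wing loading = W / S = 697771 / 127.4
Step 2: Wing loading = 5477.01 N/m^2

5477.01


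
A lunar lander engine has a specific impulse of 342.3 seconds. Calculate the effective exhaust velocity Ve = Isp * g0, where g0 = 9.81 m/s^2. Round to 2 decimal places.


Step 1: Ve = Isp * g0 = 342.3 * 9.81
Step 2: Ve = 3357.96 m/s

3357.96


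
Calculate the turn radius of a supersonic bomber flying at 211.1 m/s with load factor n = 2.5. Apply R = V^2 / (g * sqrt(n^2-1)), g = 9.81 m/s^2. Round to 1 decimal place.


Step 1: V^2 = 211.1^2 = 44563.21
Step 2: n^2 - 1 = 2.5^2 - 1 = 5.25
Step 3: sqrt(5.25) = 2.291288
Step 4: R = 44563.21 / (9.81 * 2.291288) = 1982.6 m

1982.6


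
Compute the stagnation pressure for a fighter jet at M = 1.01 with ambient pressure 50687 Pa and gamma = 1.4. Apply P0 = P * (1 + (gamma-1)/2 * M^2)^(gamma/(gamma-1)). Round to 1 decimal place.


Step 1: (gamma-1)/2 * M^2 = 0.2 * 1.0201 = 0.20402
Step 2: 1 + 0.20402 = 1.20402
Step 3: Exponent gamma/(gamma-1) = 3.5
Step 4: P0 = 50687 * 1.20402^3.5 = 97076.6 Pa

97076.6


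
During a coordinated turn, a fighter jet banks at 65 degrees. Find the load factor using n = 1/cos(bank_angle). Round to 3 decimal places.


Step 1: Convert 65 degrees to radians = 1.134464
Step 2: cos(65 deg) = 0.422618
Step 3: n = 1 / 0.422618 = 2.366

2.366


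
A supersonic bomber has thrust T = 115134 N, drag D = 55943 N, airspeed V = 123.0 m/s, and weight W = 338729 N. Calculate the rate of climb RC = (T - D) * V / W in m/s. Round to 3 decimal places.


Step 1: Excess thrust = T - D = 115134 - 55943 = 59191 N
Step 2: Excess power = 59191 * 123.0 = 7280493.0 W
Step 3: RC = 7280493.0 / 338729 = 21.494 m/s

21.494


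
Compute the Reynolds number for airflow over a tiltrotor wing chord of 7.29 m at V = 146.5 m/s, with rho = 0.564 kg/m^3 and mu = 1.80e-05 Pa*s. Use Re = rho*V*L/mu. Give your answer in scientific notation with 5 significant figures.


Step 1: Numerator = rho * V * L = 0.564 * 146.5 * 7.29 = 602.34354
Step 2: Re = 602.34354 / 1.80e-05
Step 3: Re = 3.3464e+07

3.3464e+07


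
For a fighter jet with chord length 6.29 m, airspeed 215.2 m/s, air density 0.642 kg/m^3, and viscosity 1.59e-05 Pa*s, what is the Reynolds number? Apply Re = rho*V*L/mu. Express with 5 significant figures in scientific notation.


Step 1: Numerator = rho * V * L = 0.642 * 215.2 * 6.29 = 869.016336
Step 2: Re = 869.016336 / 1.59e-05
Step 3: Re = 5.4655e+07

5.4655e+07


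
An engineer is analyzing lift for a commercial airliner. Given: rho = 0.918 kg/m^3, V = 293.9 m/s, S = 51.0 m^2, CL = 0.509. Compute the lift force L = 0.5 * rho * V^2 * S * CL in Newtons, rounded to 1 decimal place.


Step 1: Calculate dynamic pressure q = 0.5 * 0.918 * 293.9^2 = 0.5 * 0.918 * 86377.21 = 39647.1394 Pa
Step 2: Multiply by wing area and lift coefficient: L = 39647.1394 * 51.0 * 0.509
Step 3: L = 2022004.1089 * 0.509 = 1029200.1 N

1029200.1


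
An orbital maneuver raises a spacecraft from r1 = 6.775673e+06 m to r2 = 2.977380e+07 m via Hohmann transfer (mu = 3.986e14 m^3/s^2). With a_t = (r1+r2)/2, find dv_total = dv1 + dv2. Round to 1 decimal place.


Step 1: Transfer semi-major axis a_t = (6.775673e+06 + 2.977380e+07) / 2 = 1.827474e+07 m
Step 2: v1 (circular at r1) = sqrt(mu/r1) = 7669.95 m/s
Step 3: v_t1 = sqrt(mu*(2/r1 - 1/a_t)) = 9790.03 m/s
Step 4: dv1 = |9790.03 - 7669.95| = 2120.08 m/s
Step 5: v2 (circular at r2) = 3658.91 m/s, v_t2 = 2227.93 m/s
Step 6: dv2 = |3658.91 - 2227.93| = 1430.97 m/s
Step 7: Total delta-v = 2120.08 + 1430.97 = 3551.1 m/s

3551.1


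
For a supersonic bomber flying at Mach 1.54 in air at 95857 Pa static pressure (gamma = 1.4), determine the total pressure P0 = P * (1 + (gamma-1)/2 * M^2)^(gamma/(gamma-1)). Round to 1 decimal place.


Step 1: (gamma-1)/2 * M^2 = 0.2 * 2.3716 = 0.47432
Step 2: 1 + 0.47432 = 1.47432
Step 3: Exponent gamma/(gamma-1) = 3.5
Step 4: P0 = 95857 * 1.47432^3.5 = 372988.1 Pa

372988.1


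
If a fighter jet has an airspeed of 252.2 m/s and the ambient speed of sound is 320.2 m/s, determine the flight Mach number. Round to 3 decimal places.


Step 1: M = V / a = 252.2 / 320.2
Step 2: M = 0.788

0.788


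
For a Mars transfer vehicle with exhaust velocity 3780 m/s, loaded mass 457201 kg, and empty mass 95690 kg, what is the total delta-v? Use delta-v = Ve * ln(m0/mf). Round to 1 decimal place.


Step 1: Mass ratio m0/mf = 457201 / 95690 = 4.777939
Step 2: ln(4.777939) = 1.564009
Step 3: delta-v = 3780 * 1.564009 = 5912.0 m/s

5912.0


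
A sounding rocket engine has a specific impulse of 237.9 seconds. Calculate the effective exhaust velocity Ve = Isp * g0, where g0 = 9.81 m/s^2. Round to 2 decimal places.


Step 1: Ve = Isp * g0 = 237.9 * 9.81
Step 2: Ve = 2333.80 m/s

2333.80


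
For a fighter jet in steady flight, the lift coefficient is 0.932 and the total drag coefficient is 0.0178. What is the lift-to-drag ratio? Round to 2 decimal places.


Step 1: L/D = CL / CD = 0.932 / 0.0178
Step 2: L/D = 52.36

52.36


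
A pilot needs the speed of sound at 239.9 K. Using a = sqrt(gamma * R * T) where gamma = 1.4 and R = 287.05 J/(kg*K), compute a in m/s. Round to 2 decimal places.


Step 1: gamma * R * T = 1.4 * 287.05 * 239.9 = 96408.613
Step 2: a = sqrt(96408.613) = 310.50 m/s

310.50


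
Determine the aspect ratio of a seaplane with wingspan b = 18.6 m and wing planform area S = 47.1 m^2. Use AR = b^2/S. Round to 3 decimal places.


Step 1: b^2 = 18.6^2 = 345.96
Step 2: AR = 345.96 / 47.1 = 7.345

7.345


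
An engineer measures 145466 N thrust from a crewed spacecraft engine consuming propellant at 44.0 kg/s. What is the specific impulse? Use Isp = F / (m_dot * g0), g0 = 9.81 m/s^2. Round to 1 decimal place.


Step 1: m_dot * g0 = 44.0 * 9.81 = 431.64
Step 2: Isp = 145466 / 431.64 = 337.0 s

337.0


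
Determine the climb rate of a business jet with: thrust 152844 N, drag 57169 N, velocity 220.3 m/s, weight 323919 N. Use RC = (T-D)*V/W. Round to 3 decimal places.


Step 1: Excess thrust = T - D = 152844 - 57169 = 95675 N
Step 2: Excess power = 95675 * 220.3 = 21077202.5 W
Step 3: RC = 21077202.5 / 323919 = 65.069 m/s

65.069


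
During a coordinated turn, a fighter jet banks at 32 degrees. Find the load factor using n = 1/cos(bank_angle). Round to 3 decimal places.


Step 1: Convert 32 degrees to radians = 0.558505
Step 2: cos(32 deg) = 0.848048
Step 3: n = 1 / 0.848048 = 1.179

1.179


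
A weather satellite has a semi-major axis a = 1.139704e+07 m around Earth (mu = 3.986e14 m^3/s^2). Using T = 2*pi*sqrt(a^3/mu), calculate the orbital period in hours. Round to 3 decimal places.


Step 1: a^3 / mu = 1.480390e+21 / 3.986e14 = 3.713975e+06
Step 2: sqrt(3.713975e+06) = 1927.1675 s
Step 3: T = 2*pi * 1927.1675 = 12108.75 s
Step 4: T in hours = 12108.75 / 3600 = 3.364 hours

3.364


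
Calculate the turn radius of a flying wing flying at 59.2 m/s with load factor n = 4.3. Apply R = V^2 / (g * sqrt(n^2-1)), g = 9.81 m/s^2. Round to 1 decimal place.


Step 1: V^2 = 59.2^2 = 3504.64
Step 2: n^2 - 1 = 4.3^2 - 1 = 17.49
Step 3: sqrt(17.49) = 4.182105
Step 4: R = 3504.64 / (9.81 * 4.182105) = 85.4 m

85.4


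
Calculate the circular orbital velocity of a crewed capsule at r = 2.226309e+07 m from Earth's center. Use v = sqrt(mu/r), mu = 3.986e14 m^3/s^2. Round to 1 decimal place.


Step 1: mu / r = 3.986e14 / 2.226309e+07 = 17904073.5136
Step 2: v = sqrt(17904073.5136) = 4231.3 m/s

4231.3


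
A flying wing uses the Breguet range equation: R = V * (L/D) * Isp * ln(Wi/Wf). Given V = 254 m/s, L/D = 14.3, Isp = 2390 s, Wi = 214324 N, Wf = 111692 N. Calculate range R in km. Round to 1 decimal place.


Step 1: Coefficient = V * (L/D) * Isp = 254 * 14.3 * 2390 = 8680958.0 m
Step 2: Wi/Wf = 214324 / 111692 = 1.918884
Step 3: ln(1.918884) = 0.651744
Step 4: R = 8680958.0 * 0.651744 = 5657760.6 m = 5657.8 km

5657.8


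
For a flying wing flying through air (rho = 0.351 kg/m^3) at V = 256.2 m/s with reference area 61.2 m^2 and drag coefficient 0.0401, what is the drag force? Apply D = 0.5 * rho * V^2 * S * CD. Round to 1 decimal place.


Step 1: Dynamic pressure q = 0.5 * 0.351 * 256.2^2 = 11519.5462 Pa
Step 2: Drag D = q * S * CD = 11519.5462 * 61.2 * 0.0401
Step 3: D = 28270.3 N

28270.3


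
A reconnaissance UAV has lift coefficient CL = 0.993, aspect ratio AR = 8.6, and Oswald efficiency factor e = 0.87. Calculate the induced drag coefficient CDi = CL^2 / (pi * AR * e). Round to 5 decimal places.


Step 1: CL^2 = 0.993^2 = 0.986049
Step 2: pi * AR * e = 3.14159 * 8.6 * 0.87 = 23.505396
Step 3: CDi = 0.986049 / 23.505396 = 0.04195

0.04195


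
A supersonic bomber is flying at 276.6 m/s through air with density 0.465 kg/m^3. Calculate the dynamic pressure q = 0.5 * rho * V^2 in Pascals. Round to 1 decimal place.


Step 1: V^2 = 276.6^2 = 76507.56
Step 2: q = 0.5 * 0.465 * 76507.56
Step 3: q = 17788.0 Pa

17788.0


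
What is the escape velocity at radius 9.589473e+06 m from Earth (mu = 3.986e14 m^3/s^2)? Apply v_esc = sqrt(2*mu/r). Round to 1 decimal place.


Step 1: 2*mu/r = 2 * 3.986e14 / 9.589473e+06 = 83132827.0073
Step 2: v_esc = sqrt(83132827.0073) = 9117.7 m/s

9117.7


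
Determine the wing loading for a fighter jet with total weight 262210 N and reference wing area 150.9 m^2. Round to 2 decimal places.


Step 1: Wing loading = W / S = 262210 / 150.9
Step 2: Wing loading = 1737.64 N/m^2

1737.64


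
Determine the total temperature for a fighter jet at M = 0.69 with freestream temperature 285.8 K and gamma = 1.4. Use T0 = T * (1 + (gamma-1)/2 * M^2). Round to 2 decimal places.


Step 1: (gamma-1)/2 = 0.2
Step 2: M^2 = 0.4761
Step 3: 1 + 0.2 * 0.4761 = 1.09522
Step 4: T0 = 285.8 * 1.09522 = 313.01 K

313.01


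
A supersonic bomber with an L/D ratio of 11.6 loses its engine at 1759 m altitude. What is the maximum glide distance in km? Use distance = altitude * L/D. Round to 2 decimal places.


Step 1: Glide distance = altitude * L/D = 1759 * 11.6 = 20404.4 m
Step 2: Convert to km: 20404.4 / 1000 = 20.40 km

20.40


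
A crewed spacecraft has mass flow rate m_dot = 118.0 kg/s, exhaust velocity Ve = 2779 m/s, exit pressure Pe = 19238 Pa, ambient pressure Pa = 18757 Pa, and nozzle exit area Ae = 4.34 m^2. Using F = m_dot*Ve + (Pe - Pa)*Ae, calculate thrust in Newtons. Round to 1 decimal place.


Step 1: Momentum thrust = m_dot * Ve = 118.0 * 2779 = 327922.0 N
Step 2: Pressure thrust = (Pe - Pa) * Ae = (19238 - 18757) * 4.34 = 2087.54 N
Step 3: Total thrust F = 327922.0 + 2087.54 = 330009.5 N

330009.5


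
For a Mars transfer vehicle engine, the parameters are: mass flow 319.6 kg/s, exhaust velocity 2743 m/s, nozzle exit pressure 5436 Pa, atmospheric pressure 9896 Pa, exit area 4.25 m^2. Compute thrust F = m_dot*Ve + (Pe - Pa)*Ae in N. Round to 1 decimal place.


Step 1: Momentum thrust = m_dot * Ve = 319.6 * 2743 = 876662.8 N
Step 2: Pressure thrust = (Pe - Pa) * Ae = (5436 - 9896) * 4.25 = -18955.00 N
Step 3: Total thrust F = 876662.8 + -18955.00 = 857707.8 N

857707.8


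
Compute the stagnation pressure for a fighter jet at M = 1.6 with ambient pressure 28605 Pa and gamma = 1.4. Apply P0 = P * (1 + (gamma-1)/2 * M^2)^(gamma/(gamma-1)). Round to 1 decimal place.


Step 1: (gamma-1)/2 * M^2 = 0.2 * 2.56 = 0.512
Step 2: 1 + 0.512 = 1.512
Step 3: Exponent gamma/(gamma-1) = 3.5
Step 4: P0 = 28605 * 1.512^3.5 = 121583.1 Pa

121583.1


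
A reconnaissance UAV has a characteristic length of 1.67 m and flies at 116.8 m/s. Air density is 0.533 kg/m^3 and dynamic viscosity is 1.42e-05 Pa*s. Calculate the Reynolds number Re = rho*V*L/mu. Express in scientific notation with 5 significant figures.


Step 1: Numerator = rho * V * L = 0.533 * 116.8 * 1.67 = 103.964848
Step 2: Re = 103.964848 / 1.42e-05
Step 3: Re = 7.3215e+06

7.3215e+06


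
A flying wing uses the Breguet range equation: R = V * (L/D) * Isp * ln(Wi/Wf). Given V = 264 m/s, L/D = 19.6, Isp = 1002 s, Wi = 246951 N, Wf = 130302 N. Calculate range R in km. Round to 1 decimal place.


Step 1: Coefficient = V * (L/D) * Isp = 264 * 19.6 * 1002 = 5184748.8 m
Step 2: Wi/Wf = 246951 / 130302 = 1.89522
Step 3: ln(1.89522) = 0.639335
Step 4: R = 5184748.8 * 0.639335 = 3314791.9 m = 3314.8 km

3314.8


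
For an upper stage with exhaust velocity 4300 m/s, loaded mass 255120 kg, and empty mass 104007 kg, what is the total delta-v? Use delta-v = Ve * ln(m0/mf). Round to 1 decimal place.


Step 1: Mass ratio m0/mf = 255120 / 104007 = 2.452912
Step 2: ln(2.452912) = 0.897276
Step 3: delta-v = 4300 * 0.897276 = 3858.3 m/s

3858.3


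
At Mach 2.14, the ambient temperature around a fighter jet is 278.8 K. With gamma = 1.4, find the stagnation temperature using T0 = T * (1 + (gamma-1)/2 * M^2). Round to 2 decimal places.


Step 1: (gamma-1)/2 = 0.2
Step 2: M^2 = 4.5796
Step 3: 1 + 0.2 * 4.5796 = 1.91592
Step 4: T0 = 278.8 * 1.91592 = 534.16 K

534.16


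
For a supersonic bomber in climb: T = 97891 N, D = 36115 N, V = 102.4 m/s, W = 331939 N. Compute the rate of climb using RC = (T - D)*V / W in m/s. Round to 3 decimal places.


Step 1: Excess thrust = T - D = 97891 - 36115 = 61776 N
Step 2: Excess power = 61776 * 102.4 = 6325862.4 W
Step 3: RC = 6325862.4 / 331939 = 19.057 m/s

19.057


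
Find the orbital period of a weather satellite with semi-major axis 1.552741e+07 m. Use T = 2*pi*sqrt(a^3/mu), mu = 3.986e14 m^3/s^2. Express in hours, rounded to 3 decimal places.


Step 1: a^3 / mu = 3.743666e+21 / 3.986e14 = 9.392036e+06
Step 2: sqrt(9.392036e+06) = 3064.643 s
Step 3: T = 2*pi * 3064.643 = 19255.72 s
Step 4: T in hours = 19255.72 / 3600 = 5.349 hours

5.349


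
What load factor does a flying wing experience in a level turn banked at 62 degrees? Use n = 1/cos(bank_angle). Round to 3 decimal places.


Step 1: Convert 62 degrees to radians = 1.082104
Step 2: cos(62 deg) = 0.469472
Step 3: n = 1 / 0.469472 = 2.130

2.130


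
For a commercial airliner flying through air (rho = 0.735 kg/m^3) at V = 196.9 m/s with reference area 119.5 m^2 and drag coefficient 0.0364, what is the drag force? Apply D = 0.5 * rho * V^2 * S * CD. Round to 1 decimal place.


Step 1: Dynamic pressure q = 0.5 * 0.735 * 196.9^2 = 14247.8317 Pa
Step 2: Drag D = q * S * CD = 14247.8317 * 119.5 * 0.0364
Step 3: D = 61975.2 N

61975.2


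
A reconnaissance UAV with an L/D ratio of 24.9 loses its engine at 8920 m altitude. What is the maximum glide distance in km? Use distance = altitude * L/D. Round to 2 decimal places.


Step 1: Glide distance = altitude * L/D = 8920 * 24.9 = 222108.0 m
Step 2: Convert to km: 222108.0 / 1000 = 222.11 km

222.11


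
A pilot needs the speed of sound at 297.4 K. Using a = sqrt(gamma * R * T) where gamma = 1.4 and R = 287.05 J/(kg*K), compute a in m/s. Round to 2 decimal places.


Step 1: gamma * R * T = 1.4 * 287.05 * 297.4 = 119516.138
Step 2: a = sqrt(119516.138) = 345.71 m/s

345.71


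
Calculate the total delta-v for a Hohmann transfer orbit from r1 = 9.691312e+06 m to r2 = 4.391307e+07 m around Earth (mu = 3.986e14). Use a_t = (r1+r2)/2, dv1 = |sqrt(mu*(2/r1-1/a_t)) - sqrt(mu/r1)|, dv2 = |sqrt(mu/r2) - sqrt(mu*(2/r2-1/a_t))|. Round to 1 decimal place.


Step 1: Transfer semi-major axis a_t = (9.691312e+06 + 4.391307e+07) / 2 = 2.680219e+07 m
Step 2: v1 (circular at r1) = sqrt(mu/r1) = 6413.24 m/s
Step 3: v_t1 = sqrt(mu*(2/r1 - 1/a_t)) = 8208.98 m/s
Step 4: dv1 = |8208.98 - 6413.24| = 1795.74 m/s
Step 5: v2 (circular at r2) = 3012.81 m/s, v_t2 = 1811.66 m/s
Step 6: dv2 = |3012.81 - 1811.66| = 1201.15 m/s
Step 7: Total delta-v = 1795.74 + 1201.15 = 2996.9 m/s

2996.9


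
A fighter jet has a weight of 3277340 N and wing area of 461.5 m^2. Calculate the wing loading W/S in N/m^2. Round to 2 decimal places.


Step 1: Wing loading = W / S = 3277340 / 461.5
Step 2: Wing loading = 7101.50 N/m^2

7101.50


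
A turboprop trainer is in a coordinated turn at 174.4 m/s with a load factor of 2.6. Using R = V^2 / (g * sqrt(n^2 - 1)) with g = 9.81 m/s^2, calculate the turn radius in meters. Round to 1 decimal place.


Step 1: V^2 = 174.4^2 = 30415.36
Step 2: n^2 - 1 = 2.6^2 - 1 = 5.76
Step 3: sqrt(5.76) = 2.4
Step 4: R = 30415.36 / (9.81 * 2.4) = 1291.9 m

1291.9


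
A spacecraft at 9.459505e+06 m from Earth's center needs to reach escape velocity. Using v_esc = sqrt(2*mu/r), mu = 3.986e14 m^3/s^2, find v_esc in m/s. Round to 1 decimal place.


Step 1: 2*mu/r = 2 * 3.986e14 / 9.459505e+06 = 84275022.8474
Step 2: v_esc = sqrt(84275022.8474) = 9180.1 m/s

9180.1


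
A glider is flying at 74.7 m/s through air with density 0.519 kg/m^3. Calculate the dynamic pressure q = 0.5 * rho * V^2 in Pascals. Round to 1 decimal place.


Step 1: V^2 = 74.7^2 = 5580.09
Step 2: q = 0.5 * 0.519 * 5580.09
Step 3: q = 1448.0 Pa

1448.0


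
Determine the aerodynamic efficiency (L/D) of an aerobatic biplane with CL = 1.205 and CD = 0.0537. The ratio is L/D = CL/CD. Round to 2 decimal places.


Step 1: L/D = CL / CD = 1.205 / 0.0537
Step 2: L/D = 22.44

22.44


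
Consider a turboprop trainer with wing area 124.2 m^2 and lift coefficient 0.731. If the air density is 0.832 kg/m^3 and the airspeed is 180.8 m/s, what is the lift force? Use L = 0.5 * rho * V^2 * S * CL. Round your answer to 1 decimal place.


Step 1: Calculate dynamic pressure q = 0.5 * 0.832 * 180.8^2 = 0.5 * 0.832 * 32688.64 = 13598.4742 Pa
Step 2: Multiply by wing area and lift coefficient: L = 13598.4742 * 124.2 * 0.731
Step 3: L = 1688930.5006 * 0.731 = 1234608.2 N

1234608.2


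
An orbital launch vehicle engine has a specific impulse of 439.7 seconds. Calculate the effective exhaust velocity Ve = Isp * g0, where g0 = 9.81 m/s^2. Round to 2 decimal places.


Step 1: Ve = Isp * g0 = 439.7 * 9.81
Step 2: Ve = 4313.46 m/s

4313.46


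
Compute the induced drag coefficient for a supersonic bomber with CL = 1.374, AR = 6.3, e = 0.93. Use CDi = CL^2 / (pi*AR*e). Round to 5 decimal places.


Step 1: CL^2 = 1.374^2 = 1.887876
Step 2: pi * AR * e = 3.14159 * 6.3 * 0.93 = 18.406591
Step 3: CDi = 1.887876 / 18.406591 = 0.10257

0.10257


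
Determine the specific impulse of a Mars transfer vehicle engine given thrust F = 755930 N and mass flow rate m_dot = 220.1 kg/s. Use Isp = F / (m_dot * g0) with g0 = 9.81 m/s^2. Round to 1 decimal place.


Step 1: m_dot * g0 = 220.1 * 9.81 = 2159.18
Step 2: Isp = 755930 / 2159.18 = 350.1 s

350.1


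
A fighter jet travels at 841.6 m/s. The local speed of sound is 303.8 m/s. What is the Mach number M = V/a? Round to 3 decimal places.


Step 1: M = V / a = 841.6 / 303.8
Step 2: M = 2.770

2.770


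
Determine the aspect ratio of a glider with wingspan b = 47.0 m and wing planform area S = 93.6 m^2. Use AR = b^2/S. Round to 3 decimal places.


Step 1: b^2 = 47.0^2 = 2209.0
Step 2: AR = 2209.0 / 93.6 = 23.600

23.600


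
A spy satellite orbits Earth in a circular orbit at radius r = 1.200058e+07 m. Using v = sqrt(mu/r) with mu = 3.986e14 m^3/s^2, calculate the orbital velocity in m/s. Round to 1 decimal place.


Step 1: mu / r = 3.986e14 / 1.200058e+07 = 33215061.272
Step 2: v = sqrt(33215061.272) = 5763.3 m/s

5763.3


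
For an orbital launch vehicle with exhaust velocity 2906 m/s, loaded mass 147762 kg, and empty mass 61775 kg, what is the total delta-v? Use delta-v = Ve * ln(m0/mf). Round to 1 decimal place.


Step 1: Mass ratio m0/mf = 147762 / 61775 = 2.391938
Step 2: ln(2.391938) = 0.872104
Step 3: delta-v = 2906 * 0.872104 = 2534.3 m/s

2534.3


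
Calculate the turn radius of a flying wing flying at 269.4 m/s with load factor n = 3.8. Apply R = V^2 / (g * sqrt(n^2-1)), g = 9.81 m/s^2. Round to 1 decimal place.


Step 1: V^2 = 269.4^2 = 72576.36
Step 2: n^2 - 1 = 3.8^2 - 1 = 13.44
Step 3: sqrt(13.44) = 3.666061
Step 4: R = 72576.36 / (9.81 * 3.666061) = 2018.0 m

2018.0


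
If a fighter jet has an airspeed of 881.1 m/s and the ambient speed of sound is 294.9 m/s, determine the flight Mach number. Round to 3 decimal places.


Step 1: M = V / a = 881.1 / 294.9
Step 2: M = 2.988

2.988


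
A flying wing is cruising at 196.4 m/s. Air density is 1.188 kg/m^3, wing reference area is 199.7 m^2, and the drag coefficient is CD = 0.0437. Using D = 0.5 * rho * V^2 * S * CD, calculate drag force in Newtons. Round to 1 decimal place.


Step 1: Dynamic pressure q = 0.5 * 1.188 * 196.4^2 = 22912.3382 Pa
Step 2: Drag D = q * S * CD = 22912.3382 * 199.7 * 0.0437
Step 3: D = 199953.5 N

199953.5


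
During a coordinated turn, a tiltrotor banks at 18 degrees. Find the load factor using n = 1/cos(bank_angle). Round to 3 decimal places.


Step 1: Convert 18 degrees to radians = 0.314159
Step 2: cos(18 deg) = 0.951057
Step 3: n = 1 / 0.951057 = 1.051

1.051


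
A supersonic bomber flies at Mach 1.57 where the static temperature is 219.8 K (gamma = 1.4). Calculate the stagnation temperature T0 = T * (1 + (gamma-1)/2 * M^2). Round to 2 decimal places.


Step 1: (gamma-1)/2 = 0.2
Step 2: M^2 = 2.4649
Step 3: 1 + 0.2 * 2.4649 = 1.49298
Step 4: T0 = 219.8 * 1.49298 = 328.16 K

328.16


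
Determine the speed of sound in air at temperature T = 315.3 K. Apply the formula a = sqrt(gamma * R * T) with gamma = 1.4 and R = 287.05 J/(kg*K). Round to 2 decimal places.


Step 1: gamma * R * T = 1.4 * 287.05 * 315.3 = 126709.611
Step 2: a = sqrt(126709.611) = 355.96 m/s

355.96


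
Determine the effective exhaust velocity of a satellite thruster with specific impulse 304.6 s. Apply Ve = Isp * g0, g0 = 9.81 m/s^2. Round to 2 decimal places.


Step 1: Ve = Isp * g0 = 304.6 * 9.81
Step 2: Ve = 2988.13 m/s

2988.13


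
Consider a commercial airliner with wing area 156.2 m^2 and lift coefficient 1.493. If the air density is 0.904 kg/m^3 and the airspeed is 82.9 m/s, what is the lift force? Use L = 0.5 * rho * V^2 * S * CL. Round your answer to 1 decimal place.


Step 1: Calculate dynamic pressure q = 0.5 * 0.904 * 82.9^2 = 0.5 * 0.904 * 6872.41 = 3106.3293 Pa
Step 2: Multiply by wing area and lift coefficient: L = 3106.3293 * 156.2 * 1.493
Step 3: L = 485208.6398 * 1.493 = 724416.5 N

724416.5


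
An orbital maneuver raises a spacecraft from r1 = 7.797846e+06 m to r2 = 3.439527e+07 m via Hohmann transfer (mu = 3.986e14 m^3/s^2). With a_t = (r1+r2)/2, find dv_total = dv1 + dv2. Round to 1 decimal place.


Step 1: Transfer semi-major axis a_t = (7.797846e+06 + 3.439527e+07) / 2 = 2.109656e+07 m
Step 2: v1 (circular at r1) = sqrt(mu/r1) = 7149.59 m/s
Step 3: v_t1 = sqrt(mu*(2/r1 - 1/a_t)) = 9129.04 m/s
Step 4: dv1 = |9129.04 - 7149.59| = 1979.44 m/s
Step 5: v2 (circular at r2) = 3404.23 m/s, v_t2 = 2069.67 m/s
Step 6: dv2 = |3404.23 - 2069.67| = 1334.56 m/s
Step 7: Total delta-v = 1979.44 + 1334.56 = 3314.0 m/s

3314.0


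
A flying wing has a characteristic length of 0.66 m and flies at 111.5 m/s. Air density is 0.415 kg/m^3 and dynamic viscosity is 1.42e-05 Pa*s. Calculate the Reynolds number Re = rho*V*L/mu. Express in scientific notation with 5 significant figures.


Step 1: Numerator = rho * V * L = 0.415 * 111.5 * 0.66 = 30.53985
Step 2: Re = 30.53985 / 1.42e-05
Step 3: Re = 2.1507e+06

2.1507e+06


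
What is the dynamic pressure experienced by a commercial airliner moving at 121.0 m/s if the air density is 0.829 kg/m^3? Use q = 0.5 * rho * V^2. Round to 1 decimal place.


Step 1: V^2 = 121.0^2 = 14641.0
Step 2: q = 0.5 * 0.829 * 14641.0
Step 3: q = 6068.7 Pa

6068.7


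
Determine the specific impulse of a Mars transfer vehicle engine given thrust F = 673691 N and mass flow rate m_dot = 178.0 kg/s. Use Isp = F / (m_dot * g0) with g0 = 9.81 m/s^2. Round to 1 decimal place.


Step 1: m_dot * g0 = 178.0 * 9.81 = 1746.18
Step 2: Isp = 673691 / 1746.18 = 385.8 s

385.8


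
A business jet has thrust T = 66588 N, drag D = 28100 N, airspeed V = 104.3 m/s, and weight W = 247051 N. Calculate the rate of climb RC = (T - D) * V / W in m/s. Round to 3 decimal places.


Step 1: Excess thrust = T - D = 66588 - 28100 = 38488 N
Step 2: Excess power = 38488 * 104.3 = 4014298.4 W
Step 3: RC = 4014298.4 / 247051 = 16.249 m/s

16.249


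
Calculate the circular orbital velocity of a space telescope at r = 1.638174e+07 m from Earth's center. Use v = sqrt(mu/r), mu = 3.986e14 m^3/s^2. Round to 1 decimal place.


Step 1: mu / r = 3.986e14 / 1.638174e+07 = 24331969.6198
Step 2: v = sqrt(24331969.6198) = 4932.7 m/s

4932.7


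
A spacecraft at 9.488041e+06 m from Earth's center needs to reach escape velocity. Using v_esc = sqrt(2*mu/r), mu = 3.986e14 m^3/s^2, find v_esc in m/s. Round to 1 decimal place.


Step 1: 2*mu/r = 2 * 3.986e14 / 9.488041e+06 = 84021559.3503
Step 2: v_esc = sqrt(84021559.3503) = 9166.3 m/s

9166.3


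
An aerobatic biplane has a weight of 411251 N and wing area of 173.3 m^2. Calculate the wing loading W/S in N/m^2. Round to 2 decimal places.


Step 1: Wing loading = W / S = 411251 / 173.3
Step 2: Wing loading = 2373.06 N/m^2

2373.06


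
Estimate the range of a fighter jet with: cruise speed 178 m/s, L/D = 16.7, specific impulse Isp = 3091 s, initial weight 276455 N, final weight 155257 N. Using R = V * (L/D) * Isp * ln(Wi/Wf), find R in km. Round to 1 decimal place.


Step 1: Coefficient = V * (L/D) * Isp = 178 * 16.7 * 3091 = 9188306.6 m
Step 2: Wi/Wf = 276455 / 155257 = 1.780628
Step 3: ln(1.780628) = 0.576966
Step 4: R = 9188306.6 * 0.576966 = 5301342.8 m = 5301.3 km

5301.3


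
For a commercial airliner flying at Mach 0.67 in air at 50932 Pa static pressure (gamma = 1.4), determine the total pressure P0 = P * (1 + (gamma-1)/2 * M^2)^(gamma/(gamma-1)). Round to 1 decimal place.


Step 1: (gamma-1)/2 * M^2 = 0.2 * 0.4489 = 0.08978
Step 2: 1 + 0.08978 = 1.08978
Step 3: Exponent gamma/(gamma-1) = 3.5
Step 4: P0 = 50932 * 1.08978^3.5 = 68814.0 Pa

68814.0


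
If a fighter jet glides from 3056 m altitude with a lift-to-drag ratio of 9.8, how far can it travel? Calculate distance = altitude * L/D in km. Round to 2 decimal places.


Step 1: Glide distance = altitude * L/D = 3056 * 9.8 = 29948.8 m
Step 2: Convert to km: 29948.8 / 1000 = 29.95 km

29.95


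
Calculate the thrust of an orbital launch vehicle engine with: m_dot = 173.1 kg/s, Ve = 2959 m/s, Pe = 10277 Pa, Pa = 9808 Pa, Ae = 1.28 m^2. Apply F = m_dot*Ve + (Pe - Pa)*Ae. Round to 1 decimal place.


Step 1: Momentum thrust = m_dot * Ve = 173.1 * 2959 = 512202.9 N
Step 2: Pressure thrust = (Pe - Pa) * Ae = (10277 - 9808) * 1.28 = 600.32 N
Step 3: Total thrust F = 512202.9 + 600.32 = 512803.2 N

512803.2


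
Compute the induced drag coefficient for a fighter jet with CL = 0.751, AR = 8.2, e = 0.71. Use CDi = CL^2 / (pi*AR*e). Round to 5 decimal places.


Step 1: CL^2 = 0.751^2 = 0.564001
Step 2: pi * AR * e = 3.14159 * 8.2 * 0.71 = 18.290352
Step 3: CDi = 0.564001 / 18.290352 = 0.03084

0.03084


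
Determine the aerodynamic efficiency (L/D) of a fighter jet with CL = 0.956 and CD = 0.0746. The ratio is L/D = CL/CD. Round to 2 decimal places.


Step 1: L/D = CL / CD = 0.956 / 0.0746
Step 2: L/D = 12.82

12.82


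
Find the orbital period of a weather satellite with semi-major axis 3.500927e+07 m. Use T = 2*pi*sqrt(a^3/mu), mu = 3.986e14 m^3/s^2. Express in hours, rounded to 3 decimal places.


Step 1: a^3 / mu = 4.290908e+22 / 3.986e14 = 1.076495e+08
Step 2: sqrt(1.076495e+08) = 10375.426 s
Step 3: T = 2*pi * 10375.426 = 65190.72 s
Step 4: T in hours = 65190.72 / 3600 = 18.109 hours

18.109


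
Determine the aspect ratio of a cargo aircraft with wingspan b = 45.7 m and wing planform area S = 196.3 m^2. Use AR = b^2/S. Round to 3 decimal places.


Step 1: b^2 = 45.7^2 = 2088.49
Step 2: AR = 2088.49 / 196.3 = 10.639

10.639


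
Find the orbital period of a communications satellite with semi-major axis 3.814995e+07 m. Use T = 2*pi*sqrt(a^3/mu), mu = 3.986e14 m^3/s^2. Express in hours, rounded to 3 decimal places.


Step 1: a^3 / mu = 5.552415e+22 / 3.986e14 = 1.392979e+08
Step 2: sqrt(1.392979e+08) = 11802.4539 s
Step 3: T = 2*pi * 11802.4539 = 74157.0 s
Step 4: T in hours = 74157.0 / 3600 = 20.599 hours

20.599


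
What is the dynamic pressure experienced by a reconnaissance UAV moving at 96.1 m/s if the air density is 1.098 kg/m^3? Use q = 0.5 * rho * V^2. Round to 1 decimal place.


Step 1: V^2 = 96.1^2 = 9235.21
Step 2: q = 0.5 * 1.098 * 9235.21
Step 3: q = 5070.1 Pa

5070.1


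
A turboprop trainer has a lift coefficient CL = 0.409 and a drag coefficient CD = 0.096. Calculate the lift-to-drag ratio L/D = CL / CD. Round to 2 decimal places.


Step 1: L/D = CL / CD = 0.409 / 0.096
Step 2: L/D = 4.26

4.26


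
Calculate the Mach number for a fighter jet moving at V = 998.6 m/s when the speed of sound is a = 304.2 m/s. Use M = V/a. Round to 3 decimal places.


Step 1: M = V / a = 998.6 / 304.2
Step 2: M = 3.283

3.283


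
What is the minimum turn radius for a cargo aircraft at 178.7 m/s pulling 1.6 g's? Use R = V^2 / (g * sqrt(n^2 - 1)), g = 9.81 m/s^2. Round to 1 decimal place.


Step 1: V^2 = 178.7^2 = 31933.69
Step 2: n^2 - 1 = 1.6^2 - 1 = 1.56
Step 3: sqrt(1.56) = 1.249
Step 4: R = 31933.69 / (9.81 * 1.249) = 2606.3 m

2606.3


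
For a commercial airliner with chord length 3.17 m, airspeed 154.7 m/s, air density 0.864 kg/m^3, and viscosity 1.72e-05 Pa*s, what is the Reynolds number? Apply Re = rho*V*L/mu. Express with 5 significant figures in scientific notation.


Step 1: Numerator = rho * V * L = 0.864 * 154.7 * 3.17 = 423.704736
Step 2: Re = 423.704736 / 1.72e-05
Step 3: Re = 2.4634e+07

2.4634e+07


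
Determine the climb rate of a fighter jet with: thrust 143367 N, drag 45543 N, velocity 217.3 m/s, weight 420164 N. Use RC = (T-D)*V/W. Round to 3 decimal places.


Step 1: Excess thrust = T - D = 143367 - 45543 = 97824 N
Step 2: Excess power = 97824 * 217.3 = 21257155.2 W
Step 3: RC = 21257155.2 / 420164 = 50.593 m/s

50.593


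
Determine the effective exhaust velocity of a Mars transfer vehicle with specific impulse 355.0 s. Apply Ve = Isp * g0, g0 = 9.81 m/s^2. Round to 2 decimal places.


Step 1: Ve = Isp * g0 = 355.0 * 9.81
Step 2: Ve = 3482.55 m/s

3482.55


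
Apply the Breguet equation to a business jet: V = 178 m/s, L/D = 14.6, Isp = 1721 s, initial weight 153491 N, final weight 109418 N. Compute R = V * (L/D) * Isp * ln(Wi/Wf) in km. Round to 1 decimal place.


Step 1: Coefficient = V * (L/D) * Isp = 178 * 14.6 * 1721 = 4472534.8 m
Step 2: Wi/Wf = 153491 / 109418 = 1.402795
Step 3: ln(1.402795) = 0.338467
Step 4: R = 4472534.8 * 0.338467 = 1513803.3 m = 1513.8 km

1513.8


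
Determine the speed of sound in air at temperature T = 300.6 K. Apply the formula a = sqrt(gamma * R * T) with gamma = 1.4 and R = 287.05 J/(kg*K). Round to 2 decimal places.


Step 1: gamma * R * T = 1.4 * 287.05 * 300.6 = 120802.122
Step 2: a = sqrt(120802.122) = 347.57 m/s

347.57


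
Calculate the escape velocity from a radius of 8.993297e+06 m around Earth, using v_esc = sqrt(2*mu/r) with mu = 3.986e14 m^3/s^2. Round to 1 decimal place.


Step 1: 2*mu/r = 2 * 3.986e14 / 8.993297e+06 = 88643797.7084
Step 2: v_esc = sqrt(88643797.7084) = 9415.1 m/s

9415.1


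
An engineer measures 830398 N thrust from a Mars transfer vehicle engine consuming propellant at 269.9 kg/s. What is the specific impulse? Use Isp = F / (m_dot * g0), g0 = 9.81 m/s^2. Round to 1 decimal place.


Step 1: m_dot * g0 = 269.9 * 9.81 = 2647.72
Step 2: Isp = 830398 / 2647.72 = 313.6 s

313.6


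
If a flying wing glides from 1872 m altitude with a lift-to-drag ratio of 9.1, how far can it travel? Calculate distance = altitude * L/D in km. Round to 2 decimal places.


Step 1: Glide distance = altitude * L/D = 1872 * 9.1 = 17035.2 m
Step 2: Convert to km: 17035.2 / 1000 = 17.04 km

17.04


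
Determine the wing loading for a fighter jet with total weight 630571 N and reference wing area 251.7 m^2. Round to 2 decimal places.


Step 1: Wing loading = W / S = 630571 / 251.7
Step 2: Wing loading = 2505.25 N/m^2

2505.25


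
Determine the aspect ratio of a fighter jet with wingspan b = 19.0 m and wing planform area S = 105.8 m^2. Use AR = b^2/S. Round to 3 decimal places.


Step 1: b^2 = 19.0^2 = 361.0
Step 2: AR = 361.0 / 105.8 = 3.412

3.412


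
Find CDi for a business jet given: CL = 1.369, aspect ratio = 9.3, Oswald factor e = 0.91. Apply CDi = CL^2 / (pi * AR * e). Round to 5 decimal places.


Step 1: CL^2 = 1.369^2 = 1.874161
Step 2: pi * AR * e = 3.14159 * 9.3 * 0.91 = 26.587299
Step 3: CDi = 1.874161 / 26.587299 = 0.07049

0.07049


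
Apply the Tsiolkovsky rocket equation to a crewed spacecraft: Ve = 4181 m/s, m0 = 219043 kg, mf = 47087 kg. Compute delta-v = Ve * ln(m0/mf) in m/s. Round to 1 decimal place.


Step 1: Mass ratio m0/mf = 219043 / 47087 = 4.651878
Step 2: ln(4.651878) = 1.537271
Step 3: delta-v = 4181 * 1.537271 = 6427.3 m/s

6427.3


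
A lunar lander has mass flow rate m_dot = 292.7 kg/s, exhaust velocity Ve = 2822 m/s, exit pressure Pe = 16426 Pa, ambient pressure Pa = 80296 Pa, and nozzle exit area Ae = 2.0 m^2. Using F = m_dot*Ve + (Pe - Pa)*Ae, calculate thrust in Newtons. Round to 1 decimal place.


Step 1: Momentum thrust = m_dot * Ve = 292.7 * 2822 = 825999.4 N
Step 2: Pressure thrust = (Pe - Pa) * Ae = (16426 - 80296) * 2.0 = -127740.0 N
Step 3: Total thrust F = 825999.4 + -127740.0 = 698259.4 N

698259.4


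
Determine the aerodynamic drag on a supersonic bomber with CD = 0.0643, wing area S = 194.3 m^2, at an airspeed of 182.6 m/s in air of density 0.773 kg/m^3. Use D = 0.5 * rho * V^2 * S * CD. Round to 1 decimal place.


Step 1: Dynamic pressure q = 0.5 * 0.773 * 182.6^2 = 12886.9767 Pa
Step 2: Drag D = q * S * CD = 12886.9767 * 194.3 * 0.0643
Step 3: D = 161003.3 N

161003.3
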